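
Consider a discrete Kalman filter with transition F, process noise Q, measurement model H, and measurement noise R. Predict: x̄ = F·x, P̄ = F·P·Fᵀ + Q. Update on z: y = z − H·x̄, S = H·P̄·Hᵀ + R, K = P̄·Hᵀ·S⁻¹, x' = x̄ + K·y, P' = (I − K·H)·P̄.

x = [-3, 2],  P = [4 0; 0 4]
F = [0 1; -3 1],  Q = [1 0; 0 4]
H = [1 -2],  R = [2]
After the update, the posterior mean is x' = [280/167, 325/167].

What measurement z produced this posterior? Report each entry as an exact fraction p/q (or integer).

x̄ = F·x = [2, 11]
P̄ = F·P·Fᵀ + Q = [5 4; 4 44]
S = H·P̄·Hᵀ + R = [167]
K = P̄·Hᵀ·S⁻¹ = [-3/167; -84/167]
x' − x̄ = [-54/167, -1512/167] = K·y
y = (KᵀK)⁻¹·Kᵀ·(x' − x̄) = [18]
z = y + H·x̄ = [18] + [-20] = [-2]

z = [-2]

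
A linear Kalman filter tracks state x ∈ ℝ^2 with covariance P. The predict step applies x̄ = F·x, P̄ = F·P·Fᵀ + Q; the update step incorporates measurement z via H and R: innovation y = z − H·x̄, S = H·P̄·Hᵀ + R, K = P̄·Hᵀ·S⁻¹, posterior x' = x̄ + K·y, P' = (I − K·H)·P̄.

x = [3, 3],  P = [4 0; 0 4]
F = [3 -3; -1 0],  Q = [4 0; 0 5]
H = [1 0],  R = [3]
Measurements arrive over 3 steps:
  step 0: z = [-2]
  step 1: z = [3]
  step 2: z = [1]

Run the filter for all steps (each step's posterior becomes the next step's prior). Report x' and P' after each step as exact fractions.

step 0: x̄ = F·x = [0, -3]
step 0: P̄ = F·P·Fᵀ + Q = [76 -12; -12 9]
step 0: y = z − H·x̄ = [-2]
step 0: S = H·P̄·Hᵀ + R = [79]
step 0: K = P̄·Hᵀ·S⁻¹ = [76/79; -12/79]
step 0: x' = x̄ + K·y = [-152/79, -213/79]
step 0: P' = (I − K·H)·P̄ = [228/79 -36/79; -36/79 567/79]
step 1: x̄ = F·x = [183/79, 152/79]
step 1: P̄ = F·P·Fᵀ + Q = [8119/79 -792/79; -792/79 623/79]
step 1: y = z − H·x̄ = [54/79]
step 1: S = H·P̄·Hᵀ + R = [8356/79]
step 1: K = P̄·Hᵀ·S⁻¹ = [8119/8356; -198/2089]
step 1: x' = x̄ + K·y = [12453/4178, 3884/2089]
step 1: P' = (I − K·H)·P̄ = [24357/8356 -594/2089; -594/2089 14489/2089]
step 2: x̄ = F·x = [14055/4178, -12453/4178]
step 2: P̄ = F·P·Fᵀ + Q = [817009/8356 -80199/8356; -80199/8356 66137/8356]
step 2: y = z − H·x̄ = [-9877/4178]
step 2: S = H·P̄·Hᵀ + R = [842077/8356]
step 2: K = P̄·Hᵀ·S⁻¹ = [817009/842077; -80199/842077]
step 2: x' = x̄ + K·y = [901339/842077, -2320311/842077]
step 2: P' = (I − K·H)·P̄ = [2451027/842077 -240597/842077; -240597/842077 5895233/842077]

step 0: x' = [-152/79, -213/79], P' = [228/79 -36/79; -36/79 567/79]
step 1: x' = [12453/4178, 3884/2089], P' = [24357/8356 -594/2089; -594/2089 14489/2089]
step 2: x' = [901339/842077, -2320311/842077], P' = [2451027/842077 -240597/842077; -240597/842077 5895233/842077]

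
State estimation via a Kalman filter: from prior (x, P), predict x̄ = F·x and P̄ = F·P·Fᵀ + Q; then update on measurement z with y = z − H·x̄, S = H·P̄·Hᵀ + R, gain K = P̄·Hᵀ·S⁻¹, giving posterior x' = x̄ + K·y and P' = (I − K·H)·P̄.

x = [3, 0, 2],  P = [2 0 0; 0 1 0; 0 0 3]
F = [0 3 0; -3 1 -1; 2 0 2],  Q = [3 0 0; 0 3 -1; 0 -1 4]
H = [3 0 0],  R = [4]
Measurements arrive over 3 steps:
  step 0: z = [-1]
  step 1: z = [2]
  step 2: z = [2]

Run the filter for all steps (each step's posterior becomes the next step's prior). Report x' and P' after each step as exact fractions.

step 0: x' = [-9/28, -1241/112, 10], P' = [3/7 3/28 0; 3/28 2719/112 -19; 0 -19 24]
step 1: x' = [133950/223711, -95673/223711, 455972/223711], P' = [99228/223711 57732/223711 -50784/223711; 57732/223711 3951954/223711 -5265423/223711; -50784/223711 -5265423/223711 9801964/223711]
step 2: x' = [216284238/327043315, -917822894/327043315, 1176541678/327043315], P' = [144954876/327043315 108530172/327043315 -124984584/327043315; 108530172/327043315 7220098114/327043315 -10381849023/327043315; -124984584/327043315 -10381849023/327043315 19334606096/327043315]

step 0: x̄ = F·x = [0, -11, 10]
step 0: P̄ = F·P·Fᵀ + Q = [12 3 0; 3 25 -19; 0 -19 24]
step 0: y = z − H·x̄ = [-1]
step 0: S = H·P̄·Hᵀ + R = [112]
step 0: K = P̄·Hᵀ·S⁻¹ = [9/28; 9/112; 0]
step 0: x' = x̄ + K·y = [-9/28, -1241/112, 10]
step 0: P' = (I − K·H)·P̄ = [3/7 3/28 0; 3/28 2719/112 -19; 0 -19 24]
step 1: x̄ = F·x = [-3723/112, -2253/112, 271/14]
step 1: P̄ = F·P·Fᵀ + Q = [24807/112 14433/112 -1587/14; 14433/112 10359/112 -1251/14; -1587/14 -1251/14 712/7]
step 1: y = z − H·x̄ = [11393/112]
step 1: S = H·P̄·Hᵀ + R = [223711/112]
step 1: K = P̄·Hᵀ·S⁻¹ = [74421/223711; 43299/223711; -38088/223711]
step 1: x' = x̄ + K·y = [133950/223711, -95673/223711, 455972/223711]
step 1: P' = (I − K·H)·P̄ = [99228/223711 57732/223711 -50784/223711; 57732/223711 3951954/223711 -5265423/223711; -50784/223711 -5265423/223711 9801964/223711]
step 2: x̄ = F·x = [-287019/223711, -953495/223711, 1179844/223711]
step 2: P̄ = F·P·Fᵀ + Q = [36238719/223711 27132543/223711 -31246146/223711; 27132543/223711 25197853/223711 -30432117/223711; -31246146/223711 -30432117/223711 40093340/223711]
step 2: y = z − H·x̄ = [1308479/223711]
step 2: S = H·P̄·Hᵀ + R = [327043315/223711]
step 2: K = P̄·Hᵀ·S⁻¹ = [108716157/327043315; 81397629/327043315; -93738438/327043315]
step 2: x' = x̄ + K·y = [216284238/327043315, -917822894/327043315, 1176541678/327043315]
step 2: P' = (I − K·H)·P̄ = [144954876/327043315 108530172/327043315 -124984584/327043315; 108530172/327043315 7220098114/327043315 -10381849023/327043315; -124984584/327043315 -10381849023/327043315 19334606096/327043315]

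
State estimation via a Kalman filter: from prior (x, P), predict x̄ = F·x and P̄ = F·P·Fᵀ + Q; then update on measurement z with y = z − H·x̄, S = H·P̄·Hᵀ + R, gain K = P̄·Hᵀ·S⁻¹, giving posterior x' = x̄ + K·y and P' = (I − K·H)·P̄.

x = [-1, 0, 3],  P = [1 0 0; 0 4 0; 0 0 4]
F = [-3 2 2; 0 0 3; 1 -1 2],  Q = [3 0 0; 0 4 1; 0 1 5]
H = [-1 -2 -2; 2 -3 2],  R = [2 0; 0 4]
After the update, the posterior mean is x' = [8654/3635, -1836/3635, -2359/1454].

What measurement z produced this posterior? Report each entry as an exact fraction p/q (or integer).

x̄ = F·x = [9, 9, 5]
P̄ = F·P·Fᵀ + Q = [44 24 5; 24 40 25; 5 25 26]
S = H·P̄·Hᵀ + R = [626 44; 44 96]
K = P̄·Hᵀ·S⁻¹ = [-1367/7270 5191/14540; -1727/7270 -1749/14540; -485/2908 -343/5816]
x' − x̄ = [-24061/3635, -34551/3635, -9629/1454] = K·y
y = (KᵀK)⁻¹·Kᵀ·(x' − x̄) = [39, 2]
z = y + H·x̄ = [39, 2] + [-37, 1] = [2, 3]

z = [2, 3]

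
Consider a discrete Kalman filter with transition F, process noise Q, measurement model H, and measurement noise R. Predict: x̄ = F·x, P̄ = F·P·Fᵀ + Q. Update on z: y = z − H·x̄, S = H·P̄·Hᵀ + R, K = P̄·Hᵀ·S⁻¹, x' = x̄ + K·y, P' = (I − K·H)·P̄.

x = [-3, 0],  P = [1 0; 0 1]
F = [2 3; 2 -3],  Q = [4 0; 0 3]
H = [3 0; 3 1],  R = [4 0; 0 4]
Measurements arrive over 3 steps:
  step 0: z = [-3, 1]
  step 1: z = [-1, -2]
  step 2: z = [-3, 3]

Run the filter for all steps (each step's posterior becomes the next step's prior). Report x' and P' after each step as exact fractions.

step 0: x' = [-1667/3407, 988/3407], P' = [1260/3407 -3044/3407; -3044/3407 18040/3407]
step 1: x' = [-1812535/5976032, -384325/314528], P' = [599075/1494008 -80055/78632; -80055/78632 441921/78632]
step 2: x' = [-8059625114/10994049697, 41281577737/10994049697], P' = [4426090020/10994049697 -11295987532/10994049697; -11295987532/10994049697 62362584536/10994049697]

step 0: x̄ = F·x = [-6, -6]
step 0: P̄ = F·P·Fᵀ + Q = [17 -5; -5 16]
step 0: y = z − H·x̄ = [15, 25]
step 0: S = H·P̄·Hᵀ + R = [157 138; 138 143]
step 0: K = P̄·Hᵀ·S⁻¹ = [945/3407 184/3407; -2283/3407 2227/3407]
step 0: x' = x̄ + K·y = [-1667/3407, 988/3407]
step 0: P' = (I − K·H)·P̄ = [1260/3407 -3044/3407; -3044/3407 18040/3407]
step 1: x̄ = F·x = [-370/3407, -6298/3407]
step 1: P̄ = F·P·Fᵀ + Q = [144500/3407 -157320/3407; -157320/3407 214149/3407]
step 1: y = z − H·x̄ = [-2297/3407, 594/3407]
step 1: S = H·P̄·Hᵀ + R = [1314128/3407 828540/3407; 828540/3407 584357/3407]
step 1: K = P̄·Hᵀ·S⁻¹ = [1797225/5976032 69045/1494008; -240165/314528 50439/78632]
step 1: x' = x̄ + K·y = [-1812535/5976032, -384325/314528]
step 1: P' = (I − K·H)·P̄ = [599075/1494008 -80055/78632; -80055/78632 441921/78632]
step 2: x̄ = F·x = [-25531595/5976032, 18281455/5976032]
step 2: P̄ = F·P·Fᵀ + Q = [65688283/1494008 -73172191/1494008; -73172191/1494008 100699355/1494008]
step 2: y = z − H·x̄ = [58666689/5976032, 38120713/2988016]
step 2: S = H·P̄·Hᵀ + R = [597170579/1494008 185838987/747004; 185838987/747004 64709197/373502]
step 2: K = P̄·Hᵀ·S⁻¹ = [3319567515/10994049697 10544056/233915951; -8471990649/10994049697 151460755/233915951]
step 2: x' = x̄ + K·y = [-8059625114/10994049697, 41281577737/10994049697]
step 2: P' = (I − K·H)·P̄ = [4426090020/10994049697 -11295987532/10994049697; -11295987532/10994049697 62362584536/10994049697]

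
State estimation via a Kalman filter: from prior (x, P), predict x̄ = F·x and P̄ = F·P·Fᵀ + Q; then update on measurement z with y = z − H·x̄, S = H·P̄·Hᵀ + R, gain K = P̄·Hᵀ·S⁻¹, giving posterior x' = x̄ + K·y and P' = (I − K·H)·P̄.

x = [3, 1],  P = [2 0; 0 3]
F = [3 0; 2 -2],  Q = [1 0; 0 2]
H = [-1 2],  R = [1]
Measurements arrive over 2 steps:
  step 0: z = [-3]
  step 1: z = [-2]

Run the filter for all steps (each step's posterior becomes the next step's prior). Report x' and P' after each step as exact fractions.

step 0: x̄ = F·x = [9, 4]
step 0: P̄ = F·P·Fᵀ + Q = [19 12; 12 22]
step 0: y = z − H·x̄ = [-2]
step 0: S = H·P̄·Hᵀ + R = [60]
step 0: K = P̄·Hᵀ·S⁻¹ = [1/12; 8/15]
step 0: x' = x̄ + K·y = [53/6, 44/15]
step 0: P' = (I − K·H)·P̄ = [223/12 28/3; 28/3 74/15]
step 1: x̄ = F·x = [53/2, 59/5]
step 1: P̄ = F·P·Fᵀ + Q = [673/4 111/2; 111/2 107/5]
step 1: y = z − H·x̄ = [9/10]
step 1: S = H·P̄·Hᵀ + R = [657/20]
step 1: K = P̄·Hᵀ·S⁻¹ = [-1145/657; -254/657]
step 1: x' = x̄ + K·y = [1820/73, 836/73]
step 1: P' = (I − K·H)·P̄ = [44989/657 21922/657; 21922/657 10834/657]

step 0: x' = [53/6, 44/15], P' = [223/12 28/3; 28/3 74/15]
step 1: x' = [1820/73, 836/73], P' = [44989/657 21922/657; 21922/657 10834/657]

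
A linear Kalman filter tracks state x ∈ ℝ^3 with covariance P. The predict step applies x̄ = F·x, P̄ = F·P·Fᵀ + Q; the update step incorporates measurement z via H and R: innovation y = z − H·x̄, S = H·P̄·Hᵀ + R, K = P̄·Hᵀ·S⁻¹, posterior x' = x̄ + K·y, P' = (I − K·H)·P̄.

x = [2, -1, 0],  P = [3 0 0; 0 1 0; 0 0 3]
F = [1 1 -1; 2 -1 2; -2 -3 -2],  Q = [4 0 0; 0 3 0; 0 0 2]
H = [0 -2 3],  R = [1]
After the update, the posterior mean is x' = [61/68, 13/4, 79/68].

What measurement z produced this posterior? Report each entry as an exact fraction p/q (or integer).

z = [-3]

x̄ = F·x = [1, 5, -1]
P̄ = F·P·Fᵀ + Q = [11 -1 -3; -1 28 -21; -3 -21 35]
S = H·P̄·Hᵀ + R = [680]
K = P̄·Hᵀ·S⁻¹ = [-7/680; -7/40; 147/680]
x' − x̄ = [-7/68, -7/4, 147/68] = K·y
y = (KᵀK)⁻¹·Kᵀ·(x' − x̄) = [10]
z = y + H·x̄ = [10] + [-13] = [-3]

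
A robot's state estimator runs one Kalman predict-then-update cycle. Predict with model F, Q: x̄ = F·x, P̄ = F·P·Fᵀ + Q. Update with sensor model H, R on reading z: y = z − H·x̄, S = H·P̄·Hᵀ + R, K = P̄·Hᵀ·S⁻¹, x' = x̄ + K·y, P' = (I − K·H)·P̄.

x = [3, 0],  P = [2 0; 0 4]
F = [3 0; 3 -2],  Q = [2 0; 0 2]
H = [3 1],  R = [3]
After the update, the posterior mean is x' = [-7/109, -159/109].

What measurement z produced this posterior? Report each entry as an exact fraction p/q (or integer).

x̄ = F·x = [9, 9]
P̄ = F·P·Fᵀ + Q = [20 18; 18 36]
S = H·P̄·Hᵀ + R = [327]
K = P̄·Hᵀ·S⁻¹ = [26/109; 30/109]
x' − x̄ = [-988/109, -1140/109] = K·y
y = (KᵀK)⁻¹·Kᵀ·(x' − x̄) = [-38]
z = y + H·x̄ = [-38] + [36] = [-2]

z = [-2]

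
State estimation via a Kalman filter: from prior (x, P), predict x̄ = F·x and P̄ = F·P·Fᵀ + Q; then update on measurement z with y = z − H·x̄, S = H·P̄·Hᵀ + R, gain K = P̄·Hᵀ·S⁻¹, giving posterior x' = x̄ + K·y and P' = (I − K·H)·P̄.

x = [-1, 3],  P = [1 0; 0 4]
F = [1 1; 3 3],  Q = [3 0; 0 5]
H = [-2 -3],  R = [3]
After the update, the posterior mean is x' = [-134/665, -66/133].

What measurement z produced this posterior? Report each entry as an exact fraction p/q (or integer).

z = [2]

x̄ = F·x = [2, 6]
P̄ = F·P·Fᵀ + Q = [8 15; 15 50]
S = H·P̄·Hᵀ + R = [665]
K = P̄·Hᵀ·S⁻¹ = [-61/665; -36/133]
x' − x̄ = [-1464/665, -864/133] = K·y
y = (KᵀK)⁻¹·Kᵀ·(x' − x̄) = [24]
z = y + H·x̄ = [24] + [-22] = [2]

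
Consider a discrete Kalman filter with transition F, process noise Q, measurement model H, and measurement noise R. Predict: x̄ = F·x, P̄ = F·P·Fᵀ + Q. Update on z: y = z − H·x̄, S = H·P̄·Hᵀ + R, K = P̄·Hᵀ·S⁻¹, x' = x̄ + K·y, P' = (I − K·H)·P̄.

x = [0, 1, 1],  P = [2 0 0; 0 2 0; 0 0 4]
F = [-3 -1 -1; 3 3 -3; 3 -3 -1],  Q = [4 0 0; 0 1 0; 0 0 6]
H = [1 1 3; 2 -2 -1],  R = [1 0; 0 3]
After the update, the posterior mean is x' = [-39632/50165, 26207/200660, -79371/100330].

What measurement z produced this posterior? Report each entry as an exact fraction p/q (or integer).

z = [-3, -1]

x̄ = F·x = [-2, 0, -4]
P̄ = F·P·Fᵀ + Q = [28 -12 -8; -12 73 12; -8 12 46]
S = H·P̄·Hᵀ + R = [516 -352; -352 629]
K = P̄·Hᵀ·S⁻¹ = [6486/50165 10648/50165; -3051/200660 -14942/50165; 29523/100330 1402/50165]
x' − x̄ = [60698/50165, 26207/200660, 321949/100330] = K·y
y = (KᵀK)⁻¹·Kᵀ·(x' − x̄) = [11, -1]
z = y + H·x̄ = [11, -1] + [-14, 0] = [-3, -1]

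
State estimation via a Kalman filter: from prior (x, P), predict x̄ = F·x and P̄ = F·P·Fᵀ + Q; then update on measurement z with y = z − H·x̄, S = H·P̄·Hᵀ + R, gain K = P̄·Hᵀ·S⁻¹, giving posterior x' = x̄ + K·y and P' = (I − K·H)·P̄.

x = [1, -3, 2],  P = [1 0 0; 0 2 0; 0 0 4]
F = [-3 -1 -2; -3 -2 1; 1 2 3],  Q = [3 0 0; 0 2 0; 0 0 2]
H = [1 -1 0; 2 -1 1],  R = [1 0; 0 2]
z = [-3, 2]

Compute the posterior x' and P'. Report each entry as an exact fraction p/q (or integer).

x̄ = F·x = [-4, 5, 1]
P̄ = F·P·Fᵀ + Q = [30 5 -31; 5 23 1; -31 1 47]
y = z − H·x̄ = [6, 14]
S = H·P̄·Hᵀ + R = [44 36; 36 46]
K = P̄·Hᵀ·S⁻¹ = [11/28 3/14; -99/182 15/91; -16/13 8/13]
x' = x̄ + K·y = [19/14, 368/91, 29/13]
P' = (I − K·H)·P̄ = [421/28 205/14 -15; 205/14 1382/91 -179/13; -15 -179/13 227/13]

x' = [19/14, 368/91, 29/13]
P' = [421/28 205/14 -15; 205/14 1382/91 -179/13; -15 -179/13 227/13]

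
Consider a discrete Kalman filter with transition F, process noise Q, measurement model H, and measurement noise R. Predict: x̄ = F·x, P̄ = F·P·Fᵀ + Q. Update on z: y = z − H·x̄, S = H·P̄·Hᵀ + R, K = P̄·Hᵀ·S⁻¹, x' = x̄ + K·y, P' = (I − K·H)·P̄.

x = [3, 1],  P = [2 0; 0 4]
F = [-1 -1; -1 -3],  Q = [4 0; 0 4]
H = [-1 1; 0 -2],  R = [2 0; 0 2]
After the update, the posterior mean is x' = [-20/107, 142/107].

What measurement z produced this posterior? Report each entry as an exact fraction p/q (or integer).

x̄ = F·x = [-4, -6]
P̄ = F·P·Fᵀ + Q = [10 14; 14 42]
S = H·P̄·Hᵀ + R = [26 -56; -56 170]
K = P̄·Hᵀ·S⁻¹ = [-74/107 -42/107; 14/321 -154/321]
x' − x̄ = [408/107, 784/107] = K·y
y = (KᵀK)⁻¹·Kᵀ·(x' − x̄) = [3, -15]
z = y + H·x̄ = [3, -15] + [-2, 12] = [1, -3]

z = [1, -3]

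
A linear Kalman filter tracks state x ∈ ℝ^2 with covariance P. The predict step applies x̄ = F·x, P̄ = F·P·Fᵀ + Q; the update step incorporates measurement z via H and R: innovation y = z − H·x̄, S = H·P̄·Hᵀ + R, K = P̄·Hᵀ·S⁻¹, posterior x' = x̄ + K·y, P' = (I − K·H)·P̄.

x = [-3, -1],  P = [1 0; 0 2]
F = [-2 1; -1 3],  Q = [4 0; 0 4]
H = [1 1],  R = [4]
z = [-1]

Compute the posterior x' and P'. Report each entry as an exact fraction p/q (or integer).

x' = [157/53, -186/53]
P' = [206/53 -134/53; -134/53 258/53]

x̄ = F·x = [5, 0]
P̄ = F·P·Fᵀ + Q = [10 8; 8 23]
y = z − H·x̄ = [-6]
S = H·P̄·Hᵀ + R = [53]
K = P̄·Hᵀ·S⁻¹ = [18/53; 31/53]
x' = x̄ + K·y = [157/53, -186/53]
P' = (I − K·H)·P̄ = [206/53 -134/53; -134/53 258/53]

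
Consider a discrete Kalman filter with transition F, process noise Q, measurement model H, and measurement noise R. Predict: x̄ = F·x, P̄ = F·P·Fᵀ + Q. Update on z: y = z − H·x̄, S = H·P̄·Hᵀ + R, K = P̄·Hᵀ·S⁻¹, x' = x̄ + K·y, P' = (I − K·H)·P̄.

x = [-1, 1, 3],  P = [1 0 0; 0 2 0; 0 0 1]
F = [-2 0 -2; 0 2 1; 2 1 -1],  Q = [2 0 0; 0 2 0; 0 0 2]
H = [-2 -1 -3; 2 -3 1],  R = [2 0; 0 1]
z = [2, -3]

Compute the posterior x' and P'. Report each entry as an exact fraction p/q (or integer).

x̄ = F·x = [-4, 5, -4]
P̄ = F·P·Fᵀ + Q = [10 -2 -2; -2 11 3; -2 3 9]
y = z − H·x̄ = [-13, 24]
S = H·P̄·Hᵀ + R = [120 -2; -2 147]
K = P̄·Hᵀ·S⁻¹ = [-429/4409 714/4409; -605/4409 -1028/4409; -1915/8818 -133/4409]
x' = x̄ + K·y = [5077/4409, 5238/4409, -16761/8818]
P' = (I − K·H)·P̄ = [21806/4409 8594/4409 -17116/4409; 8594/4409 3867/4409 -6615/4409; -17116/4409 -6615/4409 14254/4409]

x' = [5077/4409, 5238/4409, -16761/8818]
P' = [21806/4409 8594/4409 -17116/4409; 8594/4409 3867/4409 -6615/4409; -17116/4409 -6615/4409 14254/4409]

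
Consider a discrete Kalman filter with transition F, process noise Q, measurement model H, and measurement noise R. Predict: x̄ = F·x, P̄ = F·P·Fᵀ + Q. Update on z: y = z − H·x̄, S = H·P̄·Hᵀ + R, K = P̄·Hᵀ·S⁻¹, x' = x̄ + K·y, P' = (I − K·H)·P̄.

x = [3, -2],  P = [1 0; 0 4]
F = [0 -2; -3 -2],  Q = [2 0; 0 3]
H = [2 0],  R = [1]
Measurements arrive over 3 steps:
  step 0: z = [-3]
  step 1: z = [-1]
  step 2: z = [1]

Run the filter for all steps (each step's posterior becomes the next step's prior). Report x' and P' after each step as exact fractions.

step 0: x' = [-104/73, -717/73], P' = [18/73 16/73; 16/73 1020/73]
step 1: x' = [-7018/16977, 23190/5659], P' = [4226/16977 1392/5659; 1392/5659 42183/5659]
step 2: x' = [313720/725859, 123414/80651], P' = [180050/725859 19676/80651; 19676/80651 602595/80651]

step 0: x̄ = F·x = [4, -5]
step 0: P̄ = F·P·Fᵀ + Q = [18 16; 16 28]
step 0: y = z − H·x̄ = [-11]
step 0: S = H·P̄·Hᵀ + R = [73]
step 0: K = P̄·Hᵀ·S⁻¹ = [36/73; 32/73]
step 0: x' = x̄ + K·y = [-104/73, -717/73]
step 0: P' = (I − K·H)·P̄ = [18/73 16/73; 16/73 1020/73]
step 1: x̄ = F·x = [1434/73, 1746/73]
step 1: P̄ = F·P·Fᵀ + Q = [4226/73 4176/73; 4176/73 4653/73]
step 1: y = z − H·x̄ = [-2941/73]
step 1: S = H·P̄·Hᵀ + R = [16977/73]
step 1: K = P̄·Hᵀ·S⁻¹ = [8452/16977; 2784/5659]
step 1: x' = x̄ + K·y = [-7018/16977, 23190/5659]
step 1: P' = (I − K·H)·P̄ = [4226/16977 1392/5659; 1392/5659 42183/5659]
step 2: x̄ = F·x = [-46380/5659, -39362/5659]
step 2: P̄ = F·P·Fᵀ + Q = [180050/5659 177084/5659; 177084/5659 215091/5659]
step 2: y = z − H·x̄ = [98419/5659]
step 2: S = H·P̄·Hᵀ + R = [725859/5659]
step 2: K = P̄·Hᵀ·S⁻¹ = [360100/725859; 39352/80651]
step 2: x' = x̄ + K·y = [313720/725859, 123414/80651]
step 2: P' = (I − K·H)·P̄ = [180050/725859 19676/80651; 19676/80651 602595/80651]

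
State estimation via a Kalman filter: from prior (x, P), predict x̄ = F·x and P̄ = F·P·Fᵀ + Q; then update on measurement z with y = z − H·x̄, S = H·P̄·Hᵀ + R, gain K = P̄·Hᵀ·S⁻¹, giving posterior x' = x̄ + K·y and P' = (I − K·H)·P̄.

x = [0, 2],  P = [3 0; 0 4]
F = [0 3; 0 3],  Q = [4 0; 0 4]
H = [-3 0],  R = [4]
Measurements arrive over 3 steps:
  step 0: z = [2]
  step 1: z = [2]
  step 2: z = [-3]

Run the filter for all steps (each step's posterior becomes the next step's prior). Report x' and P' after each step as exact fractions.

step 0: x̄ = F·x = [6, 6]
step 0: P̄ = F·P·Fᵀ + Q = [40 36; 36 40]
step 0: y = z − H·x̄ = [20]
step 0: S = H·P̄·Hᵀ + R = [364]
step 0: K = P̄·Hᵀ·S⁻¹ = [-30/91; -27/91]
step 0: x' = x̄ + K·y = [-54/91, 6/91]
step 0: P' = (I − K·H)·P̄ = [40/91 36/91; 36/91 724/91]
step 1: x̄ = F·x = [18/91, 18/91]
step 1: P̄ = F·P·Fᵀ + Q = [6880/91 6516/91; 6516/91 6880/91]
step 1: y = z − H·x̄ = [236/91]
step 1: S = H·P̄·Hᵀ + R = [62284/91]
step 1: K = P̄·Hᵀ·S⁻¹ = [-5160/15571; -4887/15571]
step 1: x' = x̄ + K·y = [-10302/15571, -9594/15571]
step 1: P' = (I − K·H)·P̄ = [6880/15571 6516/15571; 6516/15571 127444/15571]
step 2: x̄ = F·x = [-28782/15571, -28782/15571]
step 2: P̄ = F·P·Fᵀ + Q = [1209280/15571 1146996/15571; 1146996/15571 1209280/15571]
step 2: y = z − H·x̄ = [-133059/15571]
step 2: S = H·P̄·Hᵀ + R = [10945804/15571]
step 2: K = P̄·Hᵀ·S⁻¹ = [-906960/2736451; -860247/2736451]
step 2: x' = x̄ + K·y = [2692098/2736451, 2292921/2736451]
step 2: P' = (I − K·H)·P̄ = [1209280/2736451 1146996/2736451; 1146996/2736451 22415764/2736451]

step 0: x' = [-54/91, 6/91], P' = [40/91 36/91; 36/91 724/91]
step 1: x' = [-10302/15571, -9594/15571], P' = [6880/15571 6516/15571; 6516/15571 127444/15571]
step 2: x' = [2692098/2736451, 2292921/2736451], P' = [1209280/2736451 1146996/2736451; 1146996/2736451 22415764/2736451]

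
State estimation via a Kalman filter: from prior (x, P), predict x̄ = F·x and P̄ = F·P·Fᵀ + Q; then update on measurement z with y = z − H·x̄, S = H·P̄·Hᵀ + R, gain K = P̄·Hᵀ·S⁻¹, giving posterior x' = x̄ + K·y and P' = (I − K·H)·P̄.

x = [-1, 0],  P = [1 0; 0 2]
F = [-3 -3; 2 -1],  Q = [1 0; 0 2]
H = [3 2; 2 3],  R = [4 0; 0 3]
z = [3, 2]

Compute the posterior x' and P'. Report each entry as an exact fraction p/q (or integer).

x̄ = F·x = [3, -2]
P̄ = F·P·Fᵀ + Q = [28 0; 0 8]
y = z − H·x̄ = [-2, 2]
S = H·P̄·Hᵀ + R = [288 216; 216 187]
K = P̄·Hᵀ·S⁻¹ = [301/600 -7/25; -137/450 12/25]
x' = x̄ + K·y = [431/300, -97/225]
P' = (I − K·H)·P̄ = [77/50 -98/75; -98/75 304/225]

x' = [431/300, -97/225]
P' = [77/50 -98/75; -98/75 304/225]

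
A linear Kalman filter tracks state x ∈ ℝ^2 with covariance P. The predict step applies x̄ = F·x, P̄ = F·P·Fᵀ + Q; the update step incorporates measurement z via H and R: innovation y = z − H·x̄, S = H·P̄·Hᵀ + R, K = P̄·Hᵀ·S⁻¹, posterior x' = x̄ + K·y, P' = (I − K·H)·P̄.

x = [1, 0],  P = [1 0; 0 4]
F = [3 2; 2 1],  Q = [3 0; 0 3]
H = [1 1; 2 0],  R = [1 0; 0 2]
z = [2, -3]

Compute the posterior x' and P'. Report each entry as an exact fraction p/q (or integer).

x̄ = F·x = [3, 2]
P̄ = F·P·Fᵀ + Q = [28 14; 14 11]
y = z − H·x̄ = [-3, -9]
S = H·P̄·Hᵀ + R = [68 84; 84 114]
K = P̄·Hᵀ·S⁻¹ = [7/58 35/87; 83/116 -49/174]
x' = x̄ + K·y = [-57/58, 277/116]
P' = (I − K·H)·P̄ = [35/87 -49/174; -49/174 347/348]

x' = [-57/58, 277/116]
P' = [35/87 -49/174; -49/174 347/348]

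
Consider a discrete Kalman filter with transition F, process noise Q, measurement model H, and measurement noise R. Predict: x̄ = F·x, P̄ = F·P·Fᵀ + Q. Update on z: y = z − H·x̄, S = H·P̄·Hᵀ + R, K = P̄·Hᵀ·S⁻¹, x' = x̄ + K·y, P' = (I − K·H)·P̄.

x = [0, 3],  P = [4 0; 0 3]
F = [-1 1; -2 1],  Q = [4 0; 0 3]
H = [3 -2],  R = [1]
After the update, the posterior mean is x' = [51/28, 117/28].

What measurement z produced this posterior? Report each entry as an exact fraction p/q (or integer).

z = [-3]

x̄ = F·x = [3, 3]
P̄ = F·P·Fᵀ + Q = [11 11; 11 22]
S = H·P̄·Hᵀ + R = [56]
K = P̄·Hᵀ·S⁻¹ = [11/56; -11/56]
x' − x̄ = [-33/28, 33/28] = K·y
y = (KᵀK)⁻¹·Kᵀ·(x' − x̄) = [-6]
z = y + H·x̄ = [-6] + [3] = [-3]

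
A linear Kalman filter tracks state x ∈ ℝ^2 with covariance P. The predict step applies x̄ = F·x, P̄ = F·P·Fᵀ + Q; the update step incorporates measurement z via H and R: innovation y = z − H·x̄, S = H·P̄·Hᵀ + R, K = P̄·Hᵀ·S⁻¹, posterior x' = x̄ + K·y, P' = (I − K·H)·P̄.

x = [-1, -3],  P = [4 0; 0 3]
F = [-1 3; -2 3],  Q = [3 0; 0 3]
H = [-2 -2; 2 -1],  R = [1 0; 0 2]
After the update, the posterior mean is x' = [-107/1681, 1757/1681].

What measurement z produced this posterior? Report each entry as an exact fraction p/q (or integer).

z = [-2, -1]

x̄ = F·x = [-8, -7]
P̄ = F·P·Fᵀ + Q = [34 35; 35 46]
S = H·P̄·Hᵀ + R = [601 -114; -114 44]
K = P̄·Hᵀ·S⁻¹ = [-1155/6724 4101/13448; -549/1681 -1011/3362]
x' − x̄ = [13341/1681, 13524/1681] = K·y
y = (KᵀK)⁻¹·Kᵀ·(x' − x̄) = [-32, 8]
z = y + H·x̄ = [-32, 8] + [30, -9] = [-2, -1]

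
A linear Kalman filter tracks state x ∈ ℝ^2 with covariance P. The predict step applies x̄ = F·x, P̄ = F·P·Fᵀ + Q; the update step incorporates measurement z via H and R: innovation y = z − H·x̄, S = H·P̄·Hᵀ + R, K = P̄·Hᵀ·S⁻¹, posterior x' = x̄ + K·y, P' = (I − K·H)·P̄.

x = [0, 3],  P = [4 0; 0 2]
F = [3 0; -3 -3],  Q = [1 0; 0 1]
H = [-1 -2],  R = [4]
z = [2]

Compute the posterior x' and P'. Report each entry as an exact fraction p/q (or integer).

x' = [-560/117, 131/117]
P' = [3104/117 -1622/117; -1622/117 959/117]

x̄ = F·x = [0, -9]
P̄ = F·P·Fᵀ + Q = [37 -36; -36 55]
y = z − H·x̄ = [-16]
S = H·P̄·Hᵀ + R = [117]
K = P̄·Hᵀ·S⁻¹ = [35/117; -74/117]
x' = x̄ + K·y = [-560/117, 131/117]
P' = (I − K·H)·P̄ = [3104/117 -1622/117; -1622/117 959/117]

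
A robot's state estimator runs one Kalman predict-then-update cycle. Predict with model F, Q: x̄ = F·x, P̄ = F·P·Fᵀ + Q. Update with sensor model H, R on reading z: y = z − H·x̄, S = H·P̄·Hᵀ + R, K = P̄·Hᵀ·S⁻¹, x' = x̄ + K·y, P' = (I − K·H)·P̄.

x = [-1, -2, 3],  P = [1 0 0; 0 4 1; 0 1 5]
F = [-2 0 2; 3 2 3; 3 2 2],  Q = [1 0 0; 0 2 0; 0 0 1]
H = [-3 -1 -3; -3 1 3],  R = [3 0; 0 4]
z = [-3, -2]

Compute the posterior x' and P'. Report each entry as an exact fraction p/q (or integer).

x̄ = F·x = [8, 2, -1]
P̄ = F·P·Fᵀ + Q = [25 28 18; 28 84 65; 18 65 54]
y = z − H·x̄ = [20, 23]
S = H·P̄·Hᵀ + R = [1680 -735; -735 697]
K = P̄·Hᵀ·S⁻¹ = [-104284/630735 -987/6007; -36562/210245 579/6007; -68702/630735 801/6007]
x' = x̄ + K·y = [115319/126147, 31069/42049, -14072/126147]
P' = (I − K·H)·P̄ = [121232/630735 4771/210245 -21719/630735; 4771/210245 436899/210245 -113842/210245; -21719/630735 -113842/210245 204263/630735]

x' = [115319/126147, 31069/42049, -14072/126147]
P' = [121232/630735 4771/210245 -21719/630735; 4771/210245 436899/210245 -113842/210245; -21719/630735 -113842/210245 204263/630735]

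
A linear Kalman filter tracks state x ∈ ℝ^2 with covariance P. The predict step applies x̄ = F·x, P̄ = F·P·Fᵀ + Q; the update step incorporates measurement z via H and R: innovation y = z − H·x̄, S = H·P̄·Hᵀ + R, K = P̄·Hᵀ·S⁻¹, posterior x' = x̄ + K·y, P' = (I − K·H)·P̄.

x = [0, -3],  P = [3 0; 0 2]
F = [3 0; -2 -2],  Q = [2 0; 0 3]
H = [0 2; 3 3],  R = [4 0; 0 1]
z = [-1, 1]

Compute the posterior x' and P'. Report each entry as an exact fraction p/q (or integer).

x' = [1419/2170, -188/651]
P' = [1153/1085 -207/217; -207/217 622/651]

x̄ = F·x = [0, 6]
P̄ = F·P·Fᵀ + Q = [29 -18; -18 23]
y = z − H·x̄ = [-13, -17]
S = H·P̄·Hᵀ + R = [96 30; 30 145]
K = P̄·Hᵀ·S⁻¹ = [-207/434 354/1085; 311/651 1/217]
x' = x̄ + K·y = [1419/2170, -188/651]
P' = (I − K·H)·P̄ = [1153/1085 -207/217; -207/217 622/651]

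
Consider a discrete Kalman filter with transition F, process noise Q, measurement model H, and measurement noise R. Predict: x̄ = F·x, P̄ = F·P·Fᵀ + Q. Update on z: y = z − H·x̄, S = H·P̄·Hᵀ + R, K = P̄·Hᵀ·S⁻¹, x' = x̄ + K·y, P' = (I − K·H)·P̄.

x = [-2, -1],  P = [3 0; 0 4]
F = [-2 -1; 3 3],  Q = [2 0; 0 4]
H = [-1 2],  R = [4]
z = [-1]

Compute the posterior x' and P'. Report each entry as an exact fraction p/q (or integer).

x' = [167/205, -1/5]
P' = [648/205 6/5; 6/5 7/5]

x̄ = F·x = [5, -9]
P̄ = F·P·Fᵀ + Q = [18 -30; -30 67]
y = z − H·x̄ = [22]
S = H·P̄·Hᵀ + R = [410]
K = P̄·Hᵀ·S⁻¹ = [-39/205; 2/5]
x' = x̄ + K·y = [167/205, -1/5]
P' = (I − K·H)·P̄ = [648/205 6/5; 6/5 7/5]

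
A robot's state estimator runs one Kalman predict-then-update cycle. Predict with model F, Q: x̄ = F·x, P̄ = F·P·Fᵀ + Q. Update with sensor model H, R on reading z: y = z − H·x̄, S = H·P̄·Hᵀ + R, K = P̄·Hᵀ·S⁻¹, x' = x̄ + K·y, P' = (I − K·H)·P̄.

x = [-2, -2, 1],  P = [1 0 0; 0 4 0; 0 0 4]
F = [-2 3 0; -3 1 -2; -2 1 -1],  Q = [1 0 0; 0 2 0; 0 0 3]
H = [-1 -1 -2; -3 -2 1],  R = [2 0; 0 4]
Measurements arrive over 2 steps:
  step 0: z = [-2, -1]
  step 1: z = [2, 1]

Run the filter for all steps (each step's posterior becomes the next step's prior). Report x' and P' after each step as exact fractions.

step 0: x̄ = F·x = [-2, 2, 1]
step 0: P̄ = F·P·Fᵀ + Q = [41 18 16; 18 31 18; 16 18 15]
step 0: y = z − H·x̄ = [0, -4]
step 0: S = H·P̄·Hᵀ + R = [306 379; 379 560]
step 0: K = P̄·Hᵀ·S⁻¹ = [3237/27719 -9269/27719; -10458/27719 2227/27719; -9689/27719 3142/27719]
step 0: x' = x̄ + K·y = [-18362/27719, 46530/27719, 15151/27719]
step 0: P' = (I − K·H)·P̄ = [105579/27719 -134275/27719 11111/27719; -134275/27719 188605/27719 -16707/27719; 11111/27719 -16707/27719 12487/27719]
step 1: x̄ = F·x = [176314/27719, 71314/27719, 68103/27719]
step 1: P̄ = F·P·Fᵀ + Q = [3758780/27719 2821000/27719 2134674/27719; 2821000/27719 2250012/27719 1646326/27719; 2134674/27719 1646326/27719 1321523/27719]
step 1: y = z − H·x̄ = [439272/27719, 631186/27719]
step 1: S = H·P̄·Hᵀ + R = [32116322/27719 42850666/27719; 42850666/27719 58720119/27719]
step 1: K = P̄·Hᵀ·S⁻¹ = [-64435102/896400899 -178661158/896400899; -111607546/896400899 -91311814/896400899; -330819066/896400899 113561153/896400899]
step 1: x' = x̄ + K·y = [612398366/896400899, -1541717770/896400899, -454336463/896400899]
step 1: P' = (I − K·H)·P̄ = [1047736744/896400899 -1155199548/896400899 118166504/896400899; -1155199548/896400899 1808021288/896400899 -214803324/896400899; 118166504/896400899 -214803324/896400899 379137476/896400899]

step 0: x' = [-18362/27719, 46530/27719, 15151/27719], P' = [105579/27719 -134275/27719 11111/27719; -134275/27719 188605/27719 -16707/27719; 11111/27719 -16707/27719 12487/27719]
step 1: x' = [612398366/896400899, -1541717770/896400899, -454336463/896400899], P' = [1047736744/896400899 -1155199548/896400899 118166504/896400899; -1155199548/896400899 1808021288/896400899 -214803324/896400899; 118166504/896400899 -214803324/896400899 379137476/896400899]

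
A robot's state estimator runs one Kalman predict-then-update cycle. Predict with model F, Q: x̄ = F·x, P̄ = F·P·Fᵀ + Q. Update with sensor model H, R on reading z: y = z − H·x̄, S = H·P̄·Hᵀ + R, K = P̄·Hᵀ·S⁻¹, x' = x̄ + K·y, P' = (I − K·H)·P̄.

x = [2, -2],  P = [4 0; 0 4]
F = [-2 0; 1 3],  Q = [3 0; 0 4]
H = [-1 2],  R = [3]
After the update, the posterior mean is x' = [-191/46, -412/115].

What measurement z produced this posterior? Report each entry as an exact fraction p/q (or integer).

x̄ = F·x = [-4, -4]
P̄ = F·P·Fᵀ + Q = [19 -8; -8 44]
S = H·P̄·Hᵀ + R = [230]
K = P̄·Hᵀ·S⁻¹ = [-7/46; 48/115]
x' − x̄ = [-7/46, 48/115] = K·y
y = (KᵀK)⁻¹·Kᵀ·(x' − x̄) = [1]
z = y + H·x̄ = [1] + [-4] = [-3]

z = [-3]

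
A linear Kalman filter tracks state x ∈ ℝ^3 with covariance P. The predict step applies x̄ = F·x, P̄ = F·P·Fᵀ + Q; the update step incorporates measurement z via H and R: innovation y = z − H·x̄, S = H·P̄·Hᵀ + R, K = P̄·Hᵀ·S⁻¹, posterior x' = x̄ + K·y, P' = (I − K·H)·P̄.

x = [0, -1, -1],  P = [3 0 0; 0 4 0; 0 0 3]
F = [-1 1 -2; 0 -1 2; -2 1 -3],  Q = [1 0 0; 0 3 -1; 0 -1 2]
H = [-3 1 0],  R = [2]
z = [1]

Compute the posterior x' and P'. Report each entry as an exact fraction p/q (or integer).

x̄ = F·x = [1, -1, 2]
P̄ = F·P·Fᵀ + Q = [20 -16 28; -16 19 -23; 28 -23 45]
y = z − H·x̄ = [5]
S = H·P̄·Hᵀ + R = [297]
K = P̄·Hᵀ·S⁻¹ = [-76/297; 67/297; -107/297]
x' = x̄ + K·y = [-83/297, 38/297, 59/297]
P' = (I − K·H)·P̄ = [164/297 340/297 184/297; 340/297 1154/297 338/297; 184/297 338/297 1916/297]

x' = [-83/297, 38/297, 59/297]
P' = [164/297 340/297 184/297; 340/297 1154/297 338/297; 184/297 338/297 1916/297]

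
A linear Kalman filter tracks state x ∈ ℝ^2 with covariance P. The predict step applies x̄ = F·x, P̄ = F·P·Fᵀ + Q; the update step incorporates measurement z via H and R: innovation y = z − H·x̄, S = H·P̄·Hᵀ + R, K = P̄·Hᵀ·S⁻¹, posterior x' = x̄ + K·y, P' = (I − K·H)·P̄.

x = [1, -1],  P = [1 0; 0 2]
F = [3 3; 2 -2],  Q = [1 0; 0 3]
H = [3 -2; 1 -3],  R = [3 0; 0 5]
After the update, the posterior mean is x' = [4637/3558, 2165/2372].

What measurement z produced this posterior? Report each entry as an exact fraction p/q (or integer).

z = [2, -1]

x̄ = F·x = [0, 4]
P̄ = F·P·Fᵀ + Q = [28 -6; -6 15]
S = H·P̄·Hᵀ + R = [387 240; 240 204]
K = P̄·Hᵀ·S⁻¹ = [712/1779 -291/1186; 68/593 -913/2372]
x' − x̄ = [4637/3558, -7323/2372] = K·y
y = (KᵀK)⁻¹·Kᵀ·(x' − x̄) = [10, 11]
z = y + H·x̄ = [10, 11] + [-8, -12] = [2, -1]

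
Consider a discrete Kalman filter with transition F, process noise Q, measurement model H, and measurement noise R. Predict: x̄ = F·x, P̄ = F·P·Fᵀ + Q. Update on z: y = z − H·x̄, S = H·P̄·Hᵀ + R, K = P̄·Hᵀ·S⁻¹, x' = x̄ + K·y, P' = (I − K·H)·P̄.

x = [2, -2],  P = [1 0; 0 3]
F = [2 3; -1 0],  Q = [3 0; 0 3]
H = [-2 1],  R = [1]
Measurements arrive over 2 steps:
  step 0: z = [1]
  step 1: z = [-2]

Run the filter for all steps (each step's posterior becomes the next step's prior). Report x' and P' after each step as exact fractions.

step 0: x̄ = F·x = [-2, -2]
step 0: P̄ = F·P·Fᵀ + Q = [34 -2; -2 4]
step 0: y = z − H·x̄ = [-1]
step 0: S = H·P̄·Hᵀ + R = [149]
step 0: K = P̄·Hᵀ·S⁻¹ = [-70/149; 8/149]
step 0: x' = x̄ + K·y = [-228/149, -306/149]
step 0: P' = (I − K·H)·P̄ = [166/149 262/149; 262/149 532/149]
step 1: x̄ = F·x = [-1374/149, 228/149]
step 1: P̄ = F·P·Fᵀ + Q = [9043/149 -1118/149; -1118/149 613/149]
step 1: y = z − H·x̄ = [-3274/149]
step 1: S = H·P̄·Hᵀ + R = [41406/149]
step 1: K = P̄·Hᵀ·S⁻¹ = [-9602/20703; 2849/41406]
step 1: x' = x̄ + K·y = [20074/20703, 379/20703]
step 1: P' = (I − K·H)·P̄ = [18929/20703 28256/20703; 28256/20703 115873/41406]

step 0: x' = [-228/149, -306/149], P' = [166/149 262/149; 262/149 532/149]
step 1: x' = [20074/20703, 379/20703], P' = [18929/20703 28256/20703; 28256/20703 115873/41406]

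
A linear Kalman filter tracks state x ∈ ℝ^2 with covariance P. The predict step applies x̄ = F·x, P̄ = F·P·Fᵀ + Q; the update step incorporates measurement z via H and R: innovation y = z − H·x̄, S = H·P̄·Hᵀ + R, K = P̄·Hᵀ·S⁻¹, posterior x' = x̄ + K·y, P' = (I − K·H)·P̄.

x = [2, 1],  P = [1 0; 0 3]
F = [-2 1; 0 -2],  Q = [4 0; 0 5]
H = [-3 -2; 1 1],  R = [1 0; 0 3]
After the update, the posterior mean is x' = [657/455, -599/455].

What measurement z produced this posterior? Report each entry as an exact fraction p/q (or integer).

z = [-2, -1]

x̄ = F·x = [-3, -2]
P̄ = F·P·Fᵀ + Q = [11 -6; -6 17]
S = H·P̄·Hᵀ + R = [96 -37; -37 19]
K = P̄·Hᵀ·S⁻¹ = [-214/455 -297/455; 103/455 464/455]
x' − x̄ = [2022/455, 311/455] = K·y
y = (KᵀK)⁻¹·Kᵀ·(x' − x̄) = [-15, 4]
z = y + H·x̄ = [-15, 4] + [13, -5] = [-2, -1]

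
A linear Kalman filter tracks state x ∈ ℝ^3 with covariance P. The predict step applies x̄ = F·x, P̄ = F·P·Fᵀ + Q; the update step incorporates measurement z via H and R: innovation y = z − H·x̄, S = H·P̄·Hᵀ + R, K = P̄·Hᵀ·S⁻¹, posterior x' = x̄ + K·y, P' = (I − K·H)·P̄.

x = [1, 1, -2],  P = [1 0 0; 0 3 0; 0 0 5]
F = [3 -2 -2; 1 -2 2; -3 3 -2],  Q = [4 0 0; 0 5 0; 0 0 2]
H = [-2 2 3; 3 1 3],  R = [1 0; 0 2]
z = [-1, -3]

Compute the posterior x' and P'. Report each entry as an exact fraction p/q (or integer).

x̄ = F·x = [5, -5, 4]
P̄ = F·P·Fᵀ + Q = [45 -5 -7; -5 38 -41; -7 -41 58]
y = z − H·x̄ = [7, -25]
S = H·P̄·Hᵀ + R = [487 -82; -82 565]
K = P̄·Hᵀ·S⁻¹ = [-19809/89477 14387/89477; -29105/268431 -51734/268431; 69074/268431 63236/268431]
x' = x̄ + K·y = [-50953/89477, -84180/89477, -7886/89477]
P' = (I − K·H)·P̄ = [61393/89477 258382/89477 -137929/89477; 258382/89477 3950093/268431 -2126333/268431; -137929/89477 -2126333/268431 1164722/268431]

x' = [-50953/89477, -84180/89477, -7886/89477]
P' = [61393/89477 258382/89477 -137929/89477; 258382/89477 3950093/268431 -2126333/268431; -137929/89477 -2126333/268431 1164722/268431]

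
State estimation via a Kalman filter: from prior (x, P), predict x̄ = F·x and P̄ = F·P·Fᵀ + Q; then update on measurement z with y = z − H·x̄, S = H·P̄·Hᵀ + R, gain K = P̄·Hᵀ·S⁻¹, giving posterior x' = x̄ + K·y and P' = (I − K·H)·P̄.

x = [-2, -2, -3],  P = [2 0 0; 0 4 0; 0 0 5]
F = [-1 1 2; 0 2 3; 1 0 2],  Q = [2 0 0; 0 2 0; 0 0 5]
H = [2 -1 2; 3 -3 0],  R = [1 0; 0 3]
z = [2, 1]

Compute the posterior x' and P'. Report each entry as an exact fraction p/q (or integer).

x̄ = F·x = [-6, -13, -8]
P̄ = F·P·Fᵀ + Q = [28 38 18; 38 63 30; 18 30 27]
y = z − H·x̄ = [17, -20]
S = H·P̄·Hᵀ + R = [156 -57; -57 138]
K = P̄·Hᵀ·S⁻¹ = [638/2031 -178/2031; 1933/6093 -2513/6093; 692/2031 -244/2031]
x' = x̄ + K·y = [740/677, 1304/2031, 132/677]
P' = (I − K·H)·P̄ = [5692/677 17254/2031 -2710/677; 17254/2031 54275/6093 -7886/2031; -2710/677 -7886/2031 1511/677]

x' = [740/677, 1304/2031, 132/677]
P' = [5692/677 17254/2031 -2710/677; 17254/2031 54275/6093 -7886/2031; -2710/677 -7886/2031 1511/677]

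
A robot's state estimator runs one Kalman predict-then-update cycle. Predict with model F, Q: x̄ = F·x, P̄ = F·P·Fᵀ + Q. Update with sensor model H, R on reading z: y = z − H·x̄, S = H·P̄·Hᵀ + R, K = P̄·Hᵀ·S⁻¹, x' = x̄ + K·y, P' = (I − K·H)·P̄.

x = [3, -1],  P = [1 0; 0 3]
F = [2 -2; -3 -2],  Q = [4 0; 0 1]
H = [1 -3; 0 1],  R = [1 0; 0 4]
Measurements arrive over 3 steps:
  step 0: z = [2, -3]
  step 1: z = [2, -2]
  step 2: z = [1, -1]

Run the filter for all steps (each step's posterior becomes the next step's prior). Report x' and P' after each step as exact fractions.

step 0: x̄ = F·x = [8, -7]
step 0: P̄ = F·P·Fᵀ + Q = [20 6; 6 22]
step 0: y = z − H·x̄ = [-27, 4]
step 0: S = H·P̄·Hᵀ + R = [183 -60; -60 26]
step 0: K = P̄·Hᵀ·S⁻¹ = [206/579 203/193; -40/193 71/193]
step 0: x' = x̄ + K·y = [502/193, 13/193]
step 0: P' = (I − K·H)·P̄ = [7514/579 812/193; 812/193 284/193]
step 1: x̄ = F·x = [978/193, -1532/193]
step 1: P̄ = F·P·Fᵀ + Q = [16292/579 -12268/193; -12268/193 33615/193]
step 1: y = z − H·x̄ = [-5188/193, 1146/193]
step 1: S = H·P̄·Hᵀ + R = [1145300/579 -113113/193; -113113/193 34387/193]
step 1: K = P̄·Hᵀ·S⁻¹ = [1004972/5180201 112128/398477; -104412/398477 46077/398477]
step 1: x' = x̄ + K·y = [7890802/5180201, -82762/398477]
step 1: P' = (I − K·H)·P̄ = [18496940/5180201 448512/398477; 448512/398477 184308/398477]
step 2: x̄ = F·x = [17933416/5180201, -21520594/5180201]
step 2: P̄ = F·P·Fᵀ + Q = [57647332/5180201 -89736312/5180201; -89736312/5180201 251204549/5180201]
step 2: y = z − H·x̄ = [-77314997/5180201, 16340393/5180201]
step 2: S = H·P̄·Hᵀ + R = [2862086346/5180201 -843349959/5180201; -843349959/5180201 271925353/5180201]
step 2: K = P̄·Hᵀ·S⁻¹ = [2548432196/12940557057 403698340/1437839673; -374822204/1437839673 55267099/479279891]
step 2: x' = x̄ + K·y = [18224325880/12940557057, 143907947/1437839673]
step 2: P' = (I − K·H)·P̄ = [46147852916/12940557057 1614793360/1437839673; 1614793360/1437839673 221068396/479279891]

step 0: x' = [502/193, 13/193], P' = [7514/579 812/193; 812/193 284/193]
step 1: x' = [7890802/5180201, -82762/398477], P' = [18496940/5180201 448512/398477; 448512/398477 184308/398477]
step 2: x' = [18224325880/12940557057, 143907947/1437839673], P' = [46147852916/12940557057 1614793360/1437839673; 1614793360/1437839673 221068396/479279891]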